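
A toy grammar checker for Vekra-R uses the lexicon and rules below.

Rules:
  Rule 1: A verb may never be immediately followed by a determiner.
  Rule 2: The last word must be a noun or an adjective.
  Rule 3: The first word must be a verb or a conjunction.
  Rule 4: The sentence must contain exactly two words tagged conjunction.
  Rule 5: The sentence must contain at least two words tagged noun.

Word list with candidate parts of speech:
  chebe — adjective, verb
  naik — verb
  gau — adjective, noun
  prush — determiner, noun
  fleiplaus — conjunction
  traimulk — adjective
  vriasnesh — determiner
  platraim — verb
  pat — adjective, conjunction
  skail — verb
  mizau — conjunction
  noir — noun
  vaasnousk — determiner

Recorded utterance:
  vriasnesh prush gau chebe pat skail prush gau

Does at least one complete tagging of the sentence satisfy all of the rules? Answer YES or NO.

NO

Candidates per position — 1:vriasnesh {determiner}; 2:prush {determiner,noun}; 3:gau {adjective,noun}; 4:chebe {adjective,verb}; 5:pat {adjective,conjunction}; 6:skail {verb}; 7:prush {determiner,noun}; 8:gau {adjective,noun}.
Rule 3 cannot be satisfied by any choice of tags from the lexicon.
So there is no consistent tagging.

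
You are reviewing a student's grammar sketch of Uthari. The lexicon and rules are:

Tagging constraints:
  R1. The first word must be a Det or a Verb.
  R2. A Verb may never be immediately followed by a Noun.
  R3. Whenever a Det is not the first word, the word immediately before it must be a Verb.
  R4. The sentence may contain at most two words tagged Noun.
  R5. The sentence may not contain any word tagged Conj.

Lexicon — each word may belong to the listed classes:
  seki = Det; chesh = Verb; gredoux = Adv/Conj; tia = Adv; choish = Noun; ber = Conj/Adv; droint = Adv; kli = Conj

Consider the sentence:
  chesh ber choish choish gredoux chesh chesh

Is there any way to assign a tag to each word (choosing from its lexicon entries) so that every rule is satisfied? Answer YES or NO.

YES

Candidates per position — 1:chesh {Verb}; 2:ber {Conj,Adv}; 3:choish {Noun}; 4:choish {Noun}; 5:gredoux {Adv,Conj}; 6:chesh {Verb}; 7:chesh {Verb}.
One satisfying assignment: Verb Adv Noun Noun Adv Verb Verb.
Check: rule 1 holds; rule 2 holds; rule 3 holds; rule 4 holds; rule 5 holds.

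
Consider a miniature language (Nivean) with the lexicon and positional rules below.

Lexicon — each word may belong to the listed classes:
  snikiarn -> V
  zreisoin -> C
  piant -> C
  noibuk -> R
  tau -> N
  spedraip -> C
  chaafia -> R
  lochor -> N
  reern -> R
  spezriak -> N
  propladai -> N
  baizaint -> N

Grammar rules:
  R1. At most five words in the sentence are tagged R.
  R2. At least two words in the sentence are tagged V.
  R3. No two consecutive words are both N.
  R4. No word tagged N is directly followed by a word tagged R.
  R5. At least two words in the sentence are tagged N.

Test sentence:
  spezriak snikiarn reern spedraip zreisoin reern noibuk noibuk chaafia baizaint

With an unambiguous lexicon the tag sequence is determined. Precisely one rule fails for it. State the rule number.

Fixed tagging: N V R C C R R R R N.
Rule check: R1 ok, R2 fails, R3 ok, R4 ok, R5 ok.
Only rule 2 fails.

2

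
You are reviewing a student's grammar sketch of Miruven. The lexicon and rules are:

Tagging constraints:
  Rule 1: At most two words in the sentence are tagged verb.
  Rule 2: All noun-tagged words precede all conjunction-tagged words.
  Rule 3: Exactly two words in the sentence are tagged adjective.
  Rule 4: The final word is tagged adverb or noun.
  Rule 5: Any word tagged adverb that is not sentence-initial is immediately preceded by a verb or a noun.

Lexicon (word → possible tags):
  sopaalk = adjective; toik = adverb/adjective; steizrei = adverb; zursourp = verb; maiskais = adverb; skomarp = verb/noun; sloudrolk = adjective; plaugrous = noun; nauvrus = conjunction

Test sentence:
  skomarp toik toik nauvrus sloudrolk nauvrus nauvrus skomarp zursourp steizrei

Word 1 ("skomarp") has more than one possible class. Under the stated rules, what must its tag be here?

Candidates per position — 1:skomarp {verb,noun}; 2:toik {adverb,adjective}; 3:toik {adverb,adjective}; 4:nauvrus {conjunction}; 5:sloudrolk {adjective}; 6:nauvrus {conjunction}; 7:nauvrus {conjunction}; 8:skomarp {verb,noun}; 9:zursourp {verb}; 10:steizrei {adverb}.
Word 3 cannot be adverb — rule 5 would then fail for every completion. It is adjective.
Word 8 cannot be noun — rule 2 would then fail for every completion. It is verb.
Word 1 cannot be verb — rule 1 would then fail for every completion. It is noun.
Word 2 cannot be adjective — rule 3 would then fail for every completion. It is adverb.
So the tagging must be: noun adverb adjective conjunction adjective conjunction conjunction verb verb adverb.
Checking: rule 1 ✓; rule 2 ✓; rule 3 ✓; rule 4 ✓; rule 5 ✓.

noun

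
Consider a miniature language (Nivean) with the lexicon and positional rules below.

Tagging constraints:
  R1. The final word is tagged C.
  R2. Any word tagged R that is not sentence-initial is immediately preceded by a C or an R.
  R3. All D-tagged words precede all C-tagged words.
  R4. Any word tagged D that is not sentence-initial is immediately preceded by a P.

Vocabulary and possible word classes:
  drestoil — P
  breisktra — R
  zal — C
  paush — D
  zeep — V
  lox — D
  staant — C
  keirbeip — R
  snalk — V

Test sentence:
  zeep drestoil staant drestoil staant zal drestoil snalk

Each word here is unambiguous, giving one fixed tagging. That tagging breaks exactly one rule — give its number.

Fixed tagging: V P C P C C P V.
Rule check: R1 fail, R2 pass, R3 pass, R4 pass.
Only rule 1 fails.

1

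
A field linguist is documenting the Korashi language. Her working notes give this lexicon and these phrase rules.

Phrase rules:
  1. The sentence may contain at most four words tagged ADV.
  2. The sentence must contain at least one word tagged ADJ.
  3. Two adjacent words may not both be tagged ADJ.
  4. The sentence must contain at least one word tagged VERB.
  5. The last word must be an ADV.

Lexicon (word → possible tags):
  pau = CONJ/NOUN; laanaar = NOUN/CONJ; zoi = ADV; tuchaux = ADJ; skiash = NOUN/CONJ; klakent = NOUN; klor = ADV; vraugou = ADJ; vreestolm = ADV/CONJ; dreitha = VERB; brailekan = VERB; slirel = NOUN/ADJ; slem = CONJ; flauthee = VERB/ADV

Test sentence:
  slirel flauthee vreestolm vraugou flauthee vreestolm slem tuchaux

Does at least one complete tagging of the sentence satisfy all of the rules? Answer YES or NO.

NO

Candidates per position — 1:slirel {NOUN,ADJ}; 2:flauthee {VERB,ADV}; 3:vreestolm {ADV,CONJ}; 4:vraugou {ADJ}; 5:flauthee {VERB,ADV}; 6:vreestolm {ADV,CONJ}; 7:slem {CONJ}; 8:tuchaux {ADJ}.
Rule 5 cannot be satisfied by any choice of tags from the lexicon.
So there is no consistent tagging.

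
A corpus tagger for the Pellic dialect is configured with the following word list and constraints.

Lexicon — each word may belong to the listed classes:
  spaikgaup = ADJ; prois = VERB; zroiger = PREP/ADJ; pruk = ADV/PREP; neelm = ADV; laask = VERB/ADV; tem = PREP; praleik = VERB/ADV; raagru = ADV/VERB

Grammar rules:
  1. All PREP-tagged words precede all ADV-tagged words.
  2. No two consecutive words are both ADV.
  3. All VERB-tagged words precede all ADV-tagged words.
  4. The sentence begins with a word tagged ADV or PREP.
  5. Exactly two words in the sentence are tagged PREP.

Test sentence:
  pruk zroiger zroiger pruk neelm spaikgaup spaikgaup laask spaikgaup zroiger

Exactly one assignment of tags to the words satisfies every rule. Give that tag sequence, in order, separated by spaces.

Candidates per position — 1:pruk {ADV,PREP}; 2:zroiger {PREP,ADJ}; 3:zroiger {PREP,ADJ}; 4:pruk {ADV,PREP}; 5:neelm {ADV}; 6:spaikgaup {ADJ}; 7:spaikgaup {ADJ}; 8:laask {VERB,ADV}; 9:spaikgaup {ADJ}; 10:zroiger {PREP,ADJ}.
At position 4, choosing ADV makes rule 2 impossible to satisfy; hence PREP.
At position 8, choosing VERB makes rule 3 impossible to satisfy; hence ADV.
At position 10, choosing PREP makes rule 1 impossible to satisfy; hence ADJ.
At position 1, choosing ADV makes rule 1 impossible to satisfy; hence PREP.
At position 2, choosing PREP makes rule 5 impossible to satisfy; hence ADJ.
At position 3, choosing PREP makes rule 5 impossible to satisfy; hence ADJ.
The only consistent sequence is: PREP ADJ ADJ PREP ADV ADJ ADJ ADV ADJ ADJ.
Check: rule 1 holds; rule 2 holds; rule 3 holds; rule 4 holds; rule 5 holds.

PREP ADJ ADJ PREP ADV ADJ ADJ ADV ADJ ADJ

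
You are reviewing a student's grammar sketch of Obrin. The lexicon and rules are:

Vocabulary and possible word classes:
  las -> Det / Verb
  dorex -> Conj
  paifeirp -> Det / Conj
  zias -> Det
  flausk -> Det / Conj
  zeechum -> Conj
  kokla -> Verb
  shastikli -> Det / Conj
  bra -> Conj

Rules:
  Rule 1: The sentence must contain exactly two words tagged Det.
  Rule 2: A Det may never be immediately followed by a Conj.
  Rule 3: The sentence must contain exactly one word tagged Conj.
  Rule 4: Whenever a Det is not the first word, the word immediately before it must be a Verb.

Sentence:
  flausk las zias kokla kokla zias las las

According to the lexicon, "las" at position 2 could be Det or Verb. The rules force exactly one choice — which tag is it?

Candidates per position — 1:flausk {Det,Conj}; 2:las {Det,Verb}; 3:zias {Det}; 4:kokla {Verb}; 5:kokla {Verb}; 6:zias {Det}; 7:las {Det,Verb}; 8:las {Det,Verb}.
Position 1: tagging it Det would leave rule 1 unsatisfiable, so it must be Conj.
Position 2: tagging it Det would leave rule 1 unsatisfiable, so it must be Verb.
Position 7: tagging it Det would leave rule 1 unsatisfiable, so it must be Verb.
Position 8: tagging it Det would leave rule 1 unsatisfiable, so it must be Verb.
That leaves exactly one tagging: Conj Verb Det Verb Verb Det Verb Verb.
Checking: rule 1 ✓; rule 2 ✓; rule 3 ✓; rule 4 ✓.

Verb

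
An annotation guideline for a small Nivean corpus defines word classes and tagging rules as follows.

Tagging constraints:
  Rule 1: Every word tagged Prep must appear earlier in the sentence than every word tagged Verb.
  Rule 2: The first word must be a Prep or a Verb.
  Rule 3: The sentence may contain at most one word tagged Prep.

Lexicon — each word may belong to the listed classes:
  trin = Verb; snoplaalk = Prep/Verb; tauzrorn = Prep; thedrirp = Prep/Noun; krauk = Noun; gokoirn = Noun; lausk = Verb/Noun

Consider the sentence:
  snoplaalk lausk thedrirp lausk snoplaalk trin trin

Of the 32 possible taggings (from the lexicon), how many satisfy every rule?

8

Candidates per position — 1:snoplaalk {Prep,Verb}; 2:lausk {Verb,Noun}; 3:thedrirp {Prep,Noun}; 4:lausk {Verb,Noun}; 5:snoplaalk {Prep,Verb}; 6:trin {Verb}; 7:trin {Verb}.
There are 32 candidate sequences in total.
Checking each against the rules leaves 8 sequences.
Count = 8.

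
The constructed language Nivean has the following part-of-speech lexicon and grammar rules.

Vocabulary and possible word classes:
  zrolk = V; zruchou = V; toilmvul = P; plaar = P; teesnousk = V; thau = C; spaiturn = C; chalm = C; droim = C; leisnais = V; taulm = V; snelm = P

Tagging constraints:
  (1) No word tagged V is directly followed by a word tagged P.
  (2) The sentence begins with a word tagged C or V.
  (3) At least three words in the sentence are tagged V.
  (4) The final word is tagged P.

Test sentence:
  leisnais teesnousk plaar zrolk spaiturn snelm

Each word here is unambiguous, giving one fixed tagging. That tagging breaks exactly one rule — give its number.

Fixed tagging: V V P V C P.
Checking each rule: R1 violated, R2 holds, R3 holds, R4 holds.
Only rule 1 fails.

1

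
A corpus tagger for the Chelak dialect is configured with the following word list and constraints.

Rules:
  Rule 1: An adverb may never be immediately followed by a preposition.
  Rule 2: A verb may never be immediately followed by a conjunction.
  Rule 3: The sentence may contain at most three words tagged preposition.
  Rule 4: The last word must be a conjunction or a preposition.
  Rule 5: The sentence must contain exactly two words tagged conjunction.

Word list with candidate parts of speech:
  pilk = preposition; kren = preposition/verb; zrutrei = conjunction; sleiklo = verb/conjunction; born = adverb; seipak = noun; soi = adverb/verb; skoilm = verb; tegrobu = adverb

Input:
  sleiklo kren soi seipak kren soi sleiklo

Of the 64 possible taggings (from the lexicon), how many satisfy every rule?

8

Candidates per position — 1:sleiklo {verb,conjunction}; 2:kren {preposition,verb}; 3:soi {adverb,verb}; 4:seipak {noun}; 5:kren {preposition,verb}; 6:soi {adverb,verb}; 7:sleiklo {verb,conjunction}.
There are 64 candidate sequences in total.
Checking each against the rules leaves 8 sequences.
Count = 8.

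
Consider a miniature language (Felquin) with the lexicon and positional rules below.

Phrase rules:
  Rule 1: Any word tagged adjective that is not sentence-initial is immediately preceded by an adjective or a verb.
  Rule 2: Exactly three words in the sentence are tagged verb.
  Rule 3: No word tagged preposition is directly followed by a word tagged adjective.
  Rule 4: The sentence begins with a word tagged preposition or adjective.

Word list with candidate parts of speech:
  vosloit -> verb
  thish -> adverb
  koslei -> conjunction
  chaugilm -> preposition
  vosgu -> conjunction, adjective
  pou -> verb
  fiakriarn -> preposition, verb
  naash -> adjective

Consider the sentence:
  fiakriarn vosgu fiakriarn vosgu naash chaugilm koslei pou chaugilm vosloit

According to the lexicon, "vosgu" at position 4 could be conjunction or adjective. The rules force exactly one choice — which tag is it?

Candidates per position — 1:fiakriarn {preposition,verb}; 2:vosgu {conjunction,adjective}; 3:fiakriarn {preposition,verb}; 4:vosgu {conjunction,adjective}; 5:naash {adjective}; 6:chaugilm {preposition}; 7:koslei {conjunction}; 8:pou {verb}; 9:chaugilm {preposition}; 10:vosloit {verb}.
Position 1: tagging it verb would leave rule 4 unsatisfiable, so it must be preposition.
Position 2: tagging it adjective would leave rule 1 unsatisfiable, so it must be conjunction.
Position 3: tagging it preposition would leave rule 1 unsatisfiable, so it must be verb.
Position 4: tagging it conjunction would leave rule 1 unsatisfiable, so it must be adjective.
So the tagging must be: preposition conjunction verb adjective adjective preposition conjunction verb preposition verb.
Check: rule 1 holds; rule 2 holds; rule 3 holds; rule 4 holds.

adjective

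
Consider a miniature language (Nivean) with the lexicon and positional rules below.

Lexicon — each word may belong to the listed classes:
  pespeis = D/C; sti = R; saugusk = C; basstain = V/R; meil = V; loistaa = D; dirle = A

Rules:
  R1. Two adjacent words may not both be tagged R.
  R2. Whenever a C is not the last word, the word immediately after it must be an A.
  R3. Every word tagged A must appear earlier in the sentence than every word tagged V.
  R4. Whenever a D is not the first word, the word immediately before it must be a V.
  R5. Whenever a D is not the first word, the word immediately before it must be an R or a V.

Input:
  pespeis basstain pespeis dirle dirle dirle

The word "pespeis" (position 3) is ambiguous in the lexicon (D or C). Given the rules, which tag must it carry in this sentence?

Candidates per position — 1:pespeis {D,C}; 2:basstain {V,R}; 3:pespeis {D,C}; 4:dirle {A}; 5:dirle {A}; 6:dirle {A}.
Position 1: C is ruled out by rule 2; that leaves D.
Position 2: V is ruled out by rule 3; that leaves R.
Position 3: D is ruled out by rule 4; that leaves C.
The unique satisfying tagging is: D R C A A A.
Rule-by-rule: rule 1 ✓; rule 2 ✓; rule 3 ✓; rule 4 ✓; rule 5 ✓.

C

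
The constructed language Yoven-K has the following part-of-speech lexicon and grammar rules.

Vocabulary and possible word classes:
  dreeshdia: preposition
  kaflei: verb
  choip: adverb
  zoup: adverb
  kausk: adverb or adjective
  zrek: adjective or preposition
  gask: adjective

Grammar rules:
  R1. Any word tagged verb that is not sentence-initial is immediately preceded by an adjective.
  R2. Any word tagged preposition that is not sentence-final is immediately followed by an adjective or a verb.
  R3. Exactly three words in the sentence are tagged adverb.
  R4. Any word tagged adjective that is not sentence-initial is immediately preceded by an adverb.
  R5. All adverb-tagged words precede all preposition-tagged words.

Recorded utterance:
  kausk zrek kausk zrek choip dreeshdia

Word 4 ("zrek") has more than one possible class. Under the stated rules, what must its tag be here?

Candidates per position — 1:kausk {adverb,adjective}; 2:zrek {adjective,preposition}; 3:kausk {adverb,adjective}; 4:zrek {adjective,preposition}; 5:choip {adverb}; 6:dreeshdia {preposition}.
At position 1, choosing adjective makes rule 3 impossible to satisfy; hence adverb.
At position 2, choosing preposition makes rule 5 impossible to satisfy; hence adjective.
At position 3, choosing adjective makes rule 3 impossible to satisfy; hence adverb.
At position 4, choosing preposition makes rule 2 impossible to satisfy; hence adjective.
That leaves exactly one tagging: adverb adjective adverb adjective adverb preposition.
Rule-by-rule: rule 1 satisfied; rule 2 satisfied; rule 3 satisfied; rule 4 satisfied; rule 5 satisfied.

adjective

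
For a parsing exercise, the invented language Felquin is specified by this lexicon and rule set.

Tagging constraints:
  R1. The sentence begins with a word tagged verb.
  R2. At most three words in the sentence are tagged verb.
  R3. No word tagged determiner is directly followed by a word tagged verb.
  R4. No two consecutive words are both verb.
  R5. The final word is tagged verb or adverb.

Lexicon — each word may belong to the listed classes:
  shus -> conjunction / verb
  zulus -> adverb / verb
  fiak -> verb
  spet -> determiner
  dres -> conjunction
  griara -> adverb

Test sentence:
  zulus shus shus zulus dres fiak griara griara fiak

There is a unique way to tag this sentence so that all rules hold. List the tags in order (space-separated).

verb conjunction conjunction adverb conjunction verb adverb adverb verb

Candidates per position — 1:zulus {adverb,verb}; 2:shus {conjunction,verb}; 3:shus {conjunction,verb}; 4:zulus {adverb,verb}; 5:dres {conjunction}; 6:fiak {verb}; 7:griara {adverb}; 8:griara {adverb}; 9:fiak {verb}.
At position 1, choosing adverb makes rule 1 impossible to satisfy; hence verb.
At position 2, choosing verb makes rule 2 impossible to satisfy; hence conjunction.
At position 3, choosing verb makes rule 2 impossible to satisfy; hence conjunction.
At position 4, choosing verb makes rule 2 impossible to satisfy; hence adverb.
So the tagging must be: verb conjunction conjunction adverb conjunction verb adverb adverb verb.
Check: rule 1 ✓; rule 2 ✓; rule 3 ✓; rule 4 ✓; rule 5 ✓.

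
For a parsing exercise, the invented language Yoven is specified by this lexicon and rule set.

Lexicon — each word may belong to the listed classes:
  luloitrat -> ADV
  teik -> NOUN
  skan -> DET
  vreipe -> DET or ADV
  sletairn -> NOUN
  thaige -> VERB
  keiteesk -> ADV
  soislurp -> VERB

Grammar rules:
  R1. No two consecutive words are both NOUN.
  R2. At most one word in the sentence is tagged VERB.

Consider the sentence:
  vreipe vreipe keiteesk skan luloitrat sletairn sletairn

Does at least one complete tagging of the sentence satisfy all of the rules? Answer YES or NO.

NO

Candidates per position — 1:vreipe {DET,ADV}; 2:vreipe {DET,ADV}; 3:keiteesk {ADV}; 4:skan {DET}; 5:luloitrat {ADV}; 6:sletairn {NOUN}; 7:sletairn {NOUN}.
Rule 1 cannot be satisfied by any choice of tags from the lexicon.
So there is no consistent tagging.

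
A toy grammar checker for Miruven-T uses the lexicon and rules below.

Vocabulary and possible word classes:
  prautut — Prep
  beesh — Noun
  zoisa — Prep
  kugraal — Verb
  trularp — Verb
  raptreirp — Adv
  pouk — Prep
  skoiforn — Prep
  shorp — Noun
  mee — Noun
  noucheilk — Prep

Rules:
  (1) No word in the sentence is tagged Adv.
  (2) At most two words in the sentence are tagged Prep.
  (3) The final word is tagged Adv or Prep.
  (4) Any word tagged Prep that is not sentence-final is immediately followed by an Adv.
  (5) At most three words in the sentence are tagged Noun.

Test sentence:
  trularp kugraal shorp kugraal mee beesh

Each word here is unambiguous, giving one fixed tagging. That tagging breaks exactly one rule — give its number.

3

Fixed tagging: Verb Verb Noun Verb Noun Noun.
Checking each rule: R1 ok, R2 ok, R3 fails, R4 ok, R5 ok.
Only rule 3 fails.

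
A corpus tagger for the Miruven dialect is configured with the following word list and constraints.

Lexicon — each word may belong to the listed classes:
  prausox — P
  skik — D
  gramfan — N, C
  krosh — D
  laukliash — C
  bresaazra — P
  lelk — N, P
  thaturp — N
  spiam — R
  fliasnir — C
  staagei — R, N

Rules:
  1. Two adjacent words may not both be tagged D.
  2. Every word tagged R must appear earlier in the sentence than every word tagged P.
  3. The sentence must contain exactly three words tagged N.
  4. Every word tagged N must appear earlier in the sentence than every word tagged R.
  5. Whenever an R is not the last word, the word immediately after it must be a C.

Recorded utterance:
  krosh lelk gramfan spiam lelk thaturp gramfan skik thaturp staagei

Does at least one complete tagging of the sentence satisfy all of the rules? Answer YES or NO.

NO

Candidates per position — 1:krosh {D}; 2:lelk {N,P}; 3:gramfan {N,C}; 4:spiam {R}; 5:lelk {N,P}; 6:thaturp {N}; 7:gramfan {N,C}; 8:skik {D}; 9:thaturp {N}; 10:staagei {R,N}.
Rule 4 cannot be satisfied by any choice of tags from the lexicon.
So there is no consistent tagging.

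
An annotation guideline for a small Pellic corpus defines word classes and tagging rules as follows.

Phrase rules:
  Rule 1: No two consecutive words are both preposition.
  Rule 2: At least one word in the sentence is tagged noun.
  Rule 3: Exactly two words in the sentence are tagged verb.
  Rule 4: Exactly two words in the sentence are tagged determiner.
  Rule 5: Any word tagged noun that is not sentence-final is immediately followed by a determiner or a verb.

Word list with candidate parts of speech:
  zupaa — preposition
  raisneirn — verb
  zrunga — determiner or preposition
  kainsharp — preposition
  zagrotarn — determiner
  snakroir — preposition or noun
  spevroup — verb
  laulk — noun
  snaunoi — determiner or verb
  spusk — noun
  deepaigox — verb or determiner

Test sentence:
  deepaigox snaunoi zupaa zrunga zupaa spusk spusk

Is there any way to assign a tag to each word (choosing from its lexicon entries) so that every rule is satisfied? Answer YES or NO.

NO

Candidates per position — 1:deepaigox {verb,determiner}; 2:snaunoi {determiner,verb}; 3:zupaa {preposition}; 4:zrunga {determiner,preposition}; 5:zupaa {preposition}; 6:spusk {noun}; 7:spusk {noun}.
Rule 5 cannot be satisfied by any choice of tags from the lexicon.
So there is no consistent tagging.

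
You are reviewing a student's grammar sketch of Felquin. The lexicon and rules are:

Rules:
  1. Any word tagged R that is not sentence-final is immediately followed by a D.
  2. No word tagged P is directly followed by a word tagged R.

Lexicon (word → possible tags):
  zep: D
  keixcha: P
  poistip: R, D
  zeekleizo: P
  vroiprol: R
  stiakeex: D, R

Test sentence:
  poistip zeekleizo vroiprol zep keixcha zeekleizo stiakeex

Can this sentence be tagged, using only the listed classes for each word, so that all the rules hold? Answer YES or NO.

Candidates per position — 1:poistip {R,D}; 2:zeekleizo {P}; 3:vroiprol {R}; 4:zep {D}; 5:keixcha {P}; 6:zeekleizo {P}; 7:stiakeex {D,R}.
Rule 2 cannot be satisfied by any choice of tags from the lexicon.
So there is no consistent tagging.

NO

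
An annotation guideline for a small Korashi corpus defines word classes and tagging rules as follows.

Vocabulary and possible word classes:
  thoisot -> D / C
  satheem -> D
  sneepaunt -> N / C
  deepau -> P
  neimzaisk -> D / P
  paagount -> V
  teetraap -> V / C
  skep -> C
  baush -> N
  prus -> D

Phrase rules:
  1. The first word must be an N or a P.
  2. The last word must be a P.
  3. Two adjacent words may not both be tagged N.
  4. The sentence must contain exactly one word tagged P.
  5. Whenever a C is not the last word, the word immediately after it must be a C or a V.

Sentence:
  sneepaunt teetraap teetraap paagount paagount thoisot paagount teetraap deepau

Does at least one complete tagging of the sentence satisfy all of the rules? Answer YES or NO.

YES

Candidates per position — 1:sneepaunt {N,C}; 2:teetraap {V,C}; 3:teetraap {V,C}; 4:paagount {V}; 5:paagount {V}; 6:thoisot {D,C}; 7:paagount {V}; 8:teetraap {V,C}; 9:deepau {P}.
One satisfying assignment: N V C V V C V V P.
Check: rule 1 ✓; rule 2 ✓; rule 3 ✓; rule 4 ✓; rule 5 ✓.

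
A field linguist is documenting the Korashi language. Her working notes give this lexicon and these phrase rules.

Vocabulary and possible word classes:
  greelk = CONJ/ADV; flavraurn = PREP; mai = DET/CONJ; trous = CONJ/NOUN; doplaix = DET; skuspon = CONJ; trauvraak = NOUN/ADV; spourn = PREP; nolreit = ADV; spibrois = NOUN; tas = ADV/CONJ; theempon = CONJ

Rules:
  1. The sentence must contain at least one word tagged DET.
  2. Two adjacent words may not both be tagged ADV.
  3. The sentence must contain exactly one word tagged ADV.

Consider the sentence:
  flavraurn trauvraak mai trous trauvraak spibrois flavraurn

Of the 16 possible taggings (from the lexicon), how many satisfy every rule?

Candidates per position — 1:flavraurn {PREP}; 2:trauvraak {NOUN,ADV}; 3:mai {DET,CONJ}; 4:trous {CONJ,NOUN}; 5:trauvraak {NOUN,ADV}; 6:spibrois {NOUN}; 7:flavraurn {PREP}.
There are 16 candidate sequences in total.
The sequences that satisfy every rule: PREP NOUN DET CONJ ADV NOUN PREP; PREP NOUN DET NOUN ADV NOUN PREP; PREP ADV DET CONJ NOUN NOUN PREP; PREP ADV DET NOUN NOUN NOUN PREP.
Count = 4.

4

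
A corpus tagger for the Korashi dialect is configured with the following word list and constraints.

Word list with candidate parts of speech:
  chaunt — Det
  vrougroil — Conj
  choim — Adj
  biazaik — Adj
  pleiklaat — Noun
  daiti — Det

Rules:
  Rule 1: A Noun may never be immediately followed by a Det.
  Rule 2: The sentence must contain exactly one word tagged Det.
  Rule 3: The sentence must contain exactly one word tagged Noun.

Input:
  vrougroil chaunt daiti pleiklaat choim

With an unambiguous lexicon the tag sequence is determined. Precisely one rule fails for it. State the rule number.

Fixed tagging: Conj Det Det Noun Adj.
Checking each rule: R1 holds, R2 violated, R3 holds.
Only rule 2 fails.

2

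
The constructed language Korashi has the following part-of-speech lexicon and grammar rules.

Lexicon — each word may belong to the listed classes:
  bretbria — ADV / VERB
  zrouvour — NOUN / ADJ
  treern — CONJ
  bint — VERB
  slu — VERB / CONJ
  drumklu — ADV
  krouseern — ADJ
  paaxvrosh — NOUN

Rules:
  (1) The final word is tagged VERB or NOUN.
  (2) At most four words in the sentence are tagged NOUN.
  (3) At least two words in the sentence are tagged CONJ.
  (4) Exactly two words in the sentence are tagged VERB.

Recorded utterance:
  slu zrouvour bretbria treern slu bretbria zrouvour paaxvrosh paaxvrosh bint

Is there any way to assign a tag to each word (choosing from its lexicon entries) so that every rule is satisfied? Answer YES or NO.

YES

Candidates per position — 1:slu {VERB,CONJ}; 2:zrouvour {NOUN,ADJ}; 3:bretbria {ADV,VERB}; 4:treern {CONJ}; 5:slu {VERB,CONJ}; 6:bretbria {ADV,VERB}; 7:zrouvour {NOUN,ADJ}; 8:paaxvrosh {NOUN}; 9:paaxvrosh {NOUN}; 10:bint {VERB}.
One satisfying assignment: CONJ ADJ ADV CONJ CONJ VERB ADJ NOUN NOUN VERB.
Check: rule 1 ✓; rule 2 ✓; rule 3 ✓; rule 4 ✓.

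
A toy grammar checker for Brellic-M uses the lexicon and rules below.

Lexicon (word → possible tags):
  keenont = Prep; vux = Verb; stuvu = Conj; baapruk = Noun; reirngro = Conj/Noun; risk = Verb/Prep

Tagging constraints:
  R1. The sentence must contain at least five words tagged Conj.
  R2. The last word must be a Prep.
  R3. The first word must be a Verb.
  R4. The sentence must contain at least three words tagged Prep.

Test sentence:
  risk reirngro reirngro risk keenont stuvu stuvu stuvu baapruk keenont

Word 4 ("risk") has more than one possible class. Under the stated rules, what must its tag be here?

Candidates per position — 1:risk {Verb,Prep}; 2:reirngro {Conj,Noun}; 3:reirngro {Conj,Noun}; 4:risk {Verb,Prep}; 5:keenont {Prep}; 6:stuvu {Conj}; 7:stuvu {Conj}; 8:stuvu {Conj}; 9:baapruk {Noun}; 10:keenont {Prep}.
Word 1 cannot be Prep — rule 3 would then fail for every completion. It is Verb.
Word 2 cannot be Noun — rule 1 would then fail for every completion. It is Conj.
Word 3 cannot be Noun — rule 1 would then fail for every completion. It is Conj.
Word 4 cannot be Verb — rule 4 would then fail for every completion. It is Prep.
That leaves exactly one tagging: Verb Conj Conj Prep Prep Conj Conj Conj Noun Prep.
Checking: rule 1 satisfied; rule 2 satisfied; rule 3 satisfied; rule 4 satisfied.

Prep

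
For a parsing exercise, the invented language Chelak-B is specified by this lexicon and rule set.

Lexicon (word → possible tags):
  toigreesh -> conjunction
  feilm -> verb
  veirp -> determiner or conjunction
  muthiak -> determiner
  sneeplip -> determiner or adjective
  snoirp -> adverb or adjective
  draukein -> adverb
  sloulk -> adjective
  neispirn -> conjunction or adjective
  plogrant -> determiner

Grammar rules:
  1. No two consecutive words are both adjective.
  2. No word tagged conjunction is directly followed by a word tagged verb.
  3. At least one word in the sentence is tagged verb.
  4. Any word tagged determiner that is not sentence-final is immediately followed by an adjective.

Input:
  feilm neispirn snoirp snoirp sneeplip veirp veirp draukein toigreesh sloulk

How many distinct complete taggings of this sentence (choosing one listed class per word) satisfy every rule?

3

Candidates per position — 1:feilm {verb}; 2:neispirn {conjunction,adjective}; 3:snoirp {adverb,adjective}; 4:snoirp {adverb,adjective}; 5:sneeplip {determiner,adjective}; 6:veirp {determiner,conjunction}; 7:veirp {determiner,conjunction}; 8:draukein {adverb}; 9:toigreesh {conjunction}; 10:sloulk {adjective}.
There are 64 candidate sequences in total.
The sequences that satisfy every rule: verb conjunction adverb adverb adjective conjunction conjunction adverb conjunction adjective; verb conjunction adjective adverb adjective conjunction conjunction adverb conjunction adjective; verb adjective adverb adverb adjective conjunction conjunction adverb conjunction adjective.
Count = 3.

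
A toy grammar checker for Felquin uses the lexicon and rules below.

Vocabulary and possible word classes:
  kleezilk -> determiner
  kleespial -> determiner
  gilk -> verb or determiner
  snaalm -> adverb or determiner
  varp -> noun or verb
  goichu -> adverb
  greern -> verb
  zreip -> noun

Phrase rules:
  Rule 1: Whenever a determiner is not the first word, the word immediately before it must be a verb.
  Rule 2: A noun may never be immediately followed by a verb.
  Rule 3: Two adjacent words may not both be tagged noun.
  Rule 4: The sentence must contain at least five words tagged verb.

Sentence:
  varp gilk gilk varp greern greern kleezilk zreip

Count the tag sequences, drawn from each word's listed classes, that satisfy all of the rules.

Candidates per position — 1:varp {noun,verb}; 2:gilk {verb,determiner}; 3:gilk {verb,determiner}; 4:varp {noun,verb}; 5:greern {verb}; 6:greern {verb}; 7:kleezilk {determiner}; 8:zreip {noun}.
There are 16 candidate sequences in total.
The sequences that satisfy every rule: verb verb verb verb verb verb determiner noun; verb verb determiner verb verb verb determiner noun; verb determiner verb verb verb verb determiner noun.
Count = 3.

3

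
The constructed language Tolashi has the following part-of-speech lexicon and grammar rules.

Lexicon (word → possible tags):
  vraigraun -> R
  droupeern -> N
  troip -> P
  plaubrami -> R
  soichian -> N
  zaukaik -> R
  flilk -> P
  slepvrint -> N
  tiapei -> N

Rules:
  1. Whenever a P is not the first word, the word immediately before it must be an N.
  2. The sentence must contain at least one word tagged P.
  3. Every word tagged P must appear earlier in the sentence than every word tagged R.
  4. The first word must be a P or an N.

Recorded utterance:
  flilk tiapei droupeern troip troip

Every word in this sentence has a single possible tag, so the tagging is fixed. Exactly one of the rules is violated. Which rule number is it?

Fixed tagging: P N N P P.
Applying the rules: R1 fails, R2 ok, R3 ok, R4 ok.
Only rule 1 fails.

1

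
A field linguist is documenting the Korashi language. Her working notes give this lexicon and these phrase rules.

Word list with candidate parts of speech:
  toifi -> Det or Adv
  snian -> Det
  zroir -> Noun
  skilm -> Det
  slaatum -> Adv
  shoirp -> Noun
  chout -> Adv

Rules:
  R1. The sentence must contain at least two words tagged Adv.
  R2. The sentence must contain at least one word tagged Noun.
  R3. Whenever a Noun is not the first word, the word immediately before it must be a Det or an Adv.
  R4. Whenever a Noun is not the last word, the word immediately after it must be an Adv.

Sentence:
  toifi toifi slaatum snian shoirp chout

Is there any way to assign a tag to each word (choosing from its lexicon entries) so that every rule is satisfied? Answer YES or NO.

Candidates per position — 1:toifi {Det,Adv}; 2:toifi {Det,Adv}; 3:slaatum {Adv}; 4:snian {Det}; 5:shoirp {Noun}; 6:chout {Adv}.
One satisfying assignment: Det Adv Adv Det Noun Adv.
Verifying each rule — rule 1 holds; rule 2 holds; rule 3 holds; rule 4 holds.

YES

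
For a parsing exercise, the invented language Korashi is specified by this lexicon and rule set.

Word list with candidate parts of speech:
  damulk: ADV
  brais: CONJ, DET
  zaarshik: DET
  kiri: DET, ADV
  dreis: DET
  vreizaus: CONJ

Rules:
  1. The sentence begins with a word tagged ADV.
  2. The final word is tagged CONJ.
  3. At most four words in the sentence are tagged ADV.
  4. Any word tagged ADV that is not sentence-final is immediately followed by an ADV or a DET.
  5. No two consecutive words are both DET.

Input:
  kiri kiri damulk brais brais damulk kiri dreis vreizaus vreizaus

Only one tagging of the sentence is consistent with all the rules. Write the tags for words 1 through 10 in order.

ADV DET ADV DET CONJ ADV ADV DET CONJ CONJ

Candidates per position — 1:kiri {DET,ADV}; 2:kiri {DET,ADV}; 3:damulk {ADV}; 4:brais {CONJ,DET}; 5:brais {CONJ,DET}; 6:damulk {ADV}; 7:kiri {DET,ADV}; 8:dreis {DET}; 9:vreizaus {CONJ}; 10:vreizaus {CONJ}.
Word 1 cannot be DET — rule 1 would then fail for every completion. It is ADV.
Word 4 cannot be CONJ — rule 4 would then fail for every completion. It is DET.
Word 5 cannot be DET — rule 5 would then fail for every completion. It is CONJ.
Word 7 cannot be DET — rule 5 would then fail for every completion. It is ADV.
Word 2 cannot be ADV — rule 3 would then fail for every completion. It is DET.
That leaves exactly one tagging: ADV DET ADV DET CONJ ADV ADV DET CONJ CONJ.
Rule-by-rule: rule 1 holds; rule 2 holds; rule 3 holds; rule 4 holds; rule 5 holds.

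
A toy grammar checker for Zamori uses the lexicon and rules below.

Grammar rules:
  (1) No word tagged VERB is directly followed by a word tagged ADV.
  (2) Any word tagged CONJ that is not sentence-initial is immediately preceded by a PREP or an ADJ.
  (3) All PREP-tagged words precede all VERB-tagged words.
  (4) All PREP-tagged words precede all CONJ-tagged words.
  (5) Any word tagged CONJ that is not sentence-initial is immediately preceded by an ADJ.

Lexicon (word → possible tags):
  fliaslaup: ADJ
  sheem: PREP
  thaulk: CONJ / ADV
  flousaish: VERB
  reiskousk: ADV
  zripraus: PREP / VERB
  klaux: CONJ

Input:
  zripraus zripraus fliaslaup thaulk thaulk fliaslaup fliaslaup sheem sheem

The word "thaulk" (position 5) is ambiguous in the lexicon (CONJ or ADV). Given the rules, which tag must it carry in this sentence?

Candidates per position — 1:zripraus {PREP,VERB}; 2:zripraus {PREP,VERB}; 3:fliaslaup {ADJ}; 4:thaulk {CONJ,ADV}; 5:thaulk {CONJ,ADV}; 6:fliaslaup {ADJ}; 7:fliaslaup {ADJ}; 8:sheem {PREP}; 9:sheem {PREP}.
Word 1 cannot be VERB — rule 3 would then fail for every completion. It is PREP.
Word 2 cannot be VERB — rule 3 would then fail for every completion. It is PREP.
Word 4 cannot be CONJ — rule 4 would then fail for every completion. It is ADV.
Word 5 cannot be CONJ — rule 2 would then fail for every completion. It is ADV.
So the tagging must be: PREP PREP ADJ ADV ADV ADJ ADJ PREP PREP.
Checking: rule 1 ok; rule 2 ok; rule 3 ok; rule 4 ok; rule 5 ok.

ADV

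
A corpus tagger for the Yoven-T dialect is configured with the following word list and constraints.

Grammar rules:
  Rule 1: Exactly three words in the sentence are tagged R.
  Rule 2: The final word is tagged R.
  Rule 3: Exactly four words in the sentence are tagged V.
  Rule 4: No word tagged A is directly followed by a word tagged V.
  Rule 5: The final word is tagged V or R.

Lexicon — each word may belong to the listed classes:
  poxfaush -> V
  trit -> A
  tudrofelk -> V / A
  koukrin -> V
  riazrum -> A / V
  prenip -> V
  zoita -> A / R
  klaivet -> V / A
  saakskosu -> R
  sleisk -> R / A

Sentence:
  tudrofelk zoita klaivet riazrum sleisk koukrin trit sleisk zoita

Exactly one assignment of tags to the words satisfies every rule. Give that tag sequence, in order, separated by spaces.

V R V V R V A A R

Candidates per position — 1:tudrofelk {V,A}; 2:zoita {A,R}; 3:klaivet {V,A}; 4:riazrum {A,V}; 5:sleisk {R,A}; 6:koukrin {V}; 7:trit {A}; 8:sleisk {R,A}; 9:zoita {A,R}.
Position 1: tagging it A would leave rule 3 unsatisfiable, so it must be V.
Position 3: tagging it A would leave rule 3 unsatisfiable, so it must be V.
Position 4: tagging it A would leave rule 3 unsatisfiable, so it must be V.
Position 5: tagging it A would leave rule 4 unsatisfiable, so it must be R.
Position 9: tagging it A would leave rule 2 unsatisfiable, so it must be R.
Position 2: tagging it A would leave rule 4 unsatisfiable, so it must be R.
Position 8: tagging it R would leave rule 1 unsatisfiable, so it must be A.
The unique satisfying tagging is: V R V V R V A A R.
Rule-by-rule: rule 1 ✓; rule 2 ✓; rule 3 ✓; rule 4 ✓; rule 5 ✓.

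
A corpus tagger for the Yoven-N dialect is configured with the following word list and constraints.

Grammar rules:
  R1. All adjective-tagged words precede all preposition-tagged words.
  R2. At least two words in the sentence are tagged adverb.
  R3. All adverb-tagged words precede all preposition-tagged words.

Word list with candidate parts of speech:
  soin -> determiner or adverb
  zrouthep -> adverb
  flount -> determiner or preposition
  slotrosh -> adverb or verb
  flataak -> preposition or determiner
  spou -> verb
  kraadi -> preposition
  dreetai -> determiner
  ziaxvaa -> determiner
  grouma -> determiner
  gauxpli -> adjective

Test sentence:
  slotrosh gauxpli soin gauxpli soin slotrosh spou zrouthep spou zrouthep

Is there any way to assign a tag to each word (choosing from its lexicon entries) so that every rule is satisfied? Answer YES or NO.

Candidates per position — 1:slotrosh {adverb,verb}; 2:gauxpli {adjective}; 3:soin {determiner,adverb}; 4:gauxpli {adjective}; 5:soin {determiner,adverb}; 6:slotrosh {adverb,verb}; 7:spou {verb}; 8:zrouthep {adverb}; 9:spou {verb}; 10:zrouthep {adverb}.
One satisfying assignment: adverb adjective adverb adjective adverb adverb verb adverb verb adverb.
Verifying each rule — rule 1 ✓; rule 2 ✓; rule 3 ✓.

YES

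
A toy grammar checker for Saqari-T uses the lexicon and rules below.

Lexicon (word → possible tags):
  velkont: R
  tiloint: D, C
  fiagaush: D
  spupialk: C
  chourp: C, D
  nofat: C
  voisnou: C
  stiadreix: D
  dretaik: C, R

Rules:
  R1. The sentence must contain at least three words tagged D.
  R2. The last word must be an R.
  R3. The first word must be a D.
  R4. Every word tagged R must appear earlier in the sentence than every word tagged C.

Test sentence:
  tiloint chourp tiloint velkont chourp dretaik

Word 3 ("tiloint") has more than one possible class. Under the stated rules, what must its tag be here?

Candidates per position — 1:tiloint {D,C}; 2:chourp {C,D}; 3:tiloint {D,C}; 4:velkont {R}; 5:chourp {C,D}; 6:dretaik {C,R}.
Word 1 cannot be C — rule 3 would then fail for every completion. It is D.
Word 2 cannot be C — rule 4 would then fail for every completion. It is D.
Word 3 cannot be C — rule 4 would then fail for every completion. It is D.
Word 6 cannot be C — rule 2 would then fail for every completion. It is R.
Word 5 cannot be C — rule 4 would then fail for every completion. It is D.
That leaves exactly one tagging: D D D R D R.
Checking: rule 1 satisfied; rule 2 satisfied; rule 3 satisfied; rule 4 satisfied.

D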